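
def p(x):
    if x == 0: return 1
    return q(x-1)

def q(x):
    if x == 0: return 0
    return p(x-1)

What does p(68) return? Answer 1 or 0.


p(68) = q(67)
q(67) = p(66)
p(66) = q(65)
q(65) = p(64)
p(64) = q(63)
q(63) = p(62)
p(62) = q(61)
q(61) = p(60)
p(60) = q(59)
q(59) = p(58)
p(58) = q(57)
q(57) = p(56)
p(56) = q(55)
q(55) = p(54)
p(54) = q(53)
q(53) = p(52)
p(52) = q(51)
q(51) = p(50)
p(50) = q(49)
q(49) = p(48)
p(48) = q(47)
q(47) = p(46)
p(46) = q(45)
q(45) = p(44)
p(44) = q(43)
q(43) = p(42)
p(42) = q(41)
q(41) = p(40)
p(40) = q(39)
q(39) = p(38)
p(38) = q(37)
q(37) = p(36)
p(36) = q(35)
q(35) = p(34)
p(34) = q(33)
q(33) = p(32)
p(32) = q(31)
q(31) = p(30)
p(30) = q(29)
q(29) = p(28)
p(28) = q(27)
q(27) = p(26)
p(26) = q(25)
q(25) = p(24)
p(24) = q(23)
q(23) = p(22)
p(22) = q(21)
q(21) = p(20)
p(20) = q(19)
q(19) = p(18)
p(18) = q(17)
q(17) = p(16)
p(16) = q(15)
q(15) = p(14)
p(14) = q(13)
q(13) = p(12)
p(12) = q(11)
q(11) = p(10)
p(10) = q(9)
q(9) = p(8)
p(8) = q(7)
q(7) = p(6)
p(6) = q(5)
q(5) = p(4)
p(4) = q(3)
q(3) = p(2)
p(2) = q(1)
q(1) = p(0)
p(0) = 1  (base case)
Result: 1

1


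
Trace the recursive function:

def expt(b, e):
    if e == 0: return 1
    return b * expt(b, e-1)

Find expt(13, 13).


expt(13, 13)
= 13 * expt(13, 12)
= 13 * 13 * expt(13, 11)
= 13 * 13 * 13 * expt(13, 10)
= 13 * 13 * 13 * 13 * expt(13, 9)
= 13 * 13 * 13 * 13 * 13 * expt(13, 8)
= 13 * 13 * 13 * 13 * 13 * 13 * expt(13, 7)
= 13 * 13 * 13 * 13 * 13 * 13 * 13 * expt(13, 6)
= 13 * 13 * 13 * 13 * 13 * 13 * 13 * 13 * expt(13, 5)
= 13 * 13 * 13 * 13 * 13 * 13 * 13 * 13 * 13 * expt(13, 4)
= 13 * 13 * 13 * 13 * 13 * 13 * 13 * 13 * 13 * 13 * expt(13, 3)
= 13 * 13 * 13 * 13 * 13 * 13 * 13 * 13 * 13 * 13 * 13 * expt(13, 2)
= 13 * 13 * 13 * 13 * 13 * 13 * 13 * 13 * 13 * 13 * 13 * 13 * expt(13, 1)
= 13 * 13 * 13 * 13 * 13 * 13 * 13 * 13 * 13 * 13 * 13 * 13 * 13 * expt(13, 0)
= 13 * 13 * 13 * 13 * 13 * 13 * 13 * 13 * 13 * 13 * 13 * 13 * 13 * 1
= 302875106592253

302875106592253


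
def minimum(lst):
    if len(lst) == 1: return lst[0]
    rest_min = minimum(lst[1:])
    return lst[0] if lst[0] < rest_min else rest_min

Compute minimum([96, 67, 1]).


minimum([96, 67, 1]): compare 96 with minimum([67, 1])
minimum([67, 1]): compare 67 with minimum([1])
minimum([1]) = 1  (base case)
Compare 67 with 1 -> 1
Compare 96 with 1 -> 1

1


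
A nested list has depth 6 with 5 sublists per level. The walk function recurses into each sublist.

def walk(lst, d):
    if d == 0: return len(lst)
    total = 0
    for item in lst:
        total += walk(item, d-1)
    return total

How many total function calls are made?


At depth 0 (root): 1 call
At depth 1: each of 1 parents calls walk on 5 children = 5 calls
At depth 2: each of 5 parents calls walk on 5 children = 25 calls
At depth 3: each of 25 parents calls walk on 5 children = 125 calls
At depth 4: each of 125 parents calls walk on 5 children = 625 calls
At depth 5: each of 625 parents calls walk on 5 children = 3125 calls
At depth 6: each of 3125 parents calls walk on 5 children = 15625 calls
Total: 1 + 5 + 25 + 125 + 625 + 3125 + 15625 = 19531

19531


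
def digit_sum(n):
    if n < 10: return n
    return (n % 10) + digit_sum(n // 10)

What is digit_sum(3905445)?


digit_sum(3905445) = 5 + digit_sum(390544)
digit_sum(390544) = 4 + digit_sum(39054)
digit_sum(39054) = 4 + digit_sum(3905)
digit_sum(3905) = 5 + digit_sum(390)
digit_sum(390) = 0 + digit_sum(39)
digit_sum(39) = 9 + digit_sum(3)
digit_sum(3) = 3  (base case)
Total: 5 + 4 + 4 + 5 + 0 + 9 + 3 = 30

30


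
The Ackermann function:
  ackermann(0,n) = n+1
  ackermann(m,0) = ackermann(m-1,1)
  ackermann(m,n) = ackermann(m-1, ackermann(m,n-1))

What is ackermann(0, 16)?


ackermann(0, 16) = 17
Result: ackermann(0, 16) = 17

17


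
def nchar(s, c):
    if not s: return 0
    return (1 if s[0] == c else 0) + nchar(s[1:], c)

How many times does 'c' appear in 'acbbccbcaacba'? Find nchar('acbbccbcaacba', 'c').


s[0]='a' != 'c' -> 0
s[0]='c' == 'c' -> 1
s[0]='b' != 'c' -> 0
s[0]='b' != 'c' -> 0
s[0]='c' == 'c' -> 1
s[0]='c' == 'c' -> 1
s[0]='b' != 'c' -> 0
s[0]='c' == 'c' -> 1
s[0]='a' != 'c' -> 0
s[0]='a' != 'c' -> 0
s[0]='c' == 'c' -> 1
s[0]='b' != 'c' -> 0
s[0]='a' != 'c' -> 0
Sum: 0 + 1 + 0 + 0 + 1 + 1 + 0 + 1 + 0 + 0 + 1 + 0 + 0 = 5

5


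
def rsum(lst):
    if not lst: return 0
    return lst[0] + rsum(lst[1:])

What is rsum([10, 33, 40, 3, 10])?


rsum([10, 33, 40, 3, 10]) = 10 + rsum([33, 40, 3, 10])
rsum([33, 40, 3, 10]) = 33 + rsum([40, 3, 10])
rsum([40, 3, 10]) = 40 + rsum([3, 10])
rsum([3, 10]) = 3 + rsum([10])
rsum([10]) = 10 + rsum([])
rsum([]) = 0  (base case)
Total: 10 + 33 + 40 + 3 + 10 + 0 = 96

96


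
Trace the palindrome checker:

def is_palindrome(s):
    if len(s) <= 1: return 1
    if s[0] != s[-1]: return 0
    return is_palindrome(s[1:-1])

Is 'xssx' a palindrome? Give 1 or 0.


is_palindrome('xssx'): s[0]='x' == s[-1]='x' -> check is_palindrome('ss')
is_palindrome('ss'): s[0]='s' == s[-1]='s' -> check is_palindrome('')
is_palindrome(''): len <= 1 -> return 1  (base case)
Result: 1 (palindrome)

1


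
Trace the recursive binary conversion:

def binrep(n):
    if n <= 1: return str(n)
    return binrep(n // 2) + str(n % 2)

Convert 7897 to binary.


binrep(7897) = binrep(3948) + '1'
binrep(3948) = binrep(1974) + '0'
binrep(1974) = binrep(987) + '0'
binrep(987) = binrep(493) + '1'
binrep(493) = binrep(246) + '1'
binrep(246) = binrep(123) + '0'
binrep(123) = binrep(61) + '1'
binrep(61) = binrep(30) + '1'
binrep(30) = binrep(15) + '0'
binrep(15) = binrep(7) + '1'
binrep(7) = binrep(3) + '1'
binrep(3) = binrep(1) + '1'
binrep(1) = '1'  (base case)
Concatenating: '1' + '1' + '1' + '1' + '0' + '1' + '1' + '0' + '1' + '1' + '0' + '0' + '1' = '1111011011001'

1111011011001


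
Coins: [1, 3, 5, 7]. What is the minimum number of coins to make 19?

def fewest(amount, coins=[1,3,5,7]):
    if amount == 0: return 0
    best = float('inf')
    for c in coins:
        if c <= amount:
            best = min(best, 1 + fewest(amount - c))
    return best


Building up with DP:
fewest(0) = 0
fewest(1) = min(1+fewest(0)=1+0=1) = 1
fewest(2) = min(1+fewest(1)=1+1=2) = 2
fewest(3) = min(1+fewest(2)=1+2=3, 1+fewest(0)=1+0=1) = 1
fewest(4) = min(1+fewest(3)=1+1=2, 1+fewest(1)=1+1=2) = 2
fewest(5) = min(1+fewest(4)=1+2=3, 1+fewest(2)=1+2=3, 1+fewest(0)=1+0=1) = 1
fewest(6) = min(1+fewest(5)=1+1=2, 1+fewest(3)=1+1=2, 1+fewest(1)=1+1=2) = 2
fewest(7) = min(1+fewest(6)=1+2=3, 1+fewest(4)=1+2=3, 1+fewest(2)=1+2=3, 1+fewest(0)=1+0=1) = 1
fewest(8) = min(1+fewest(7)=1+1=2, 1+fewest(5)=1+1=2, 1+fewest(3)=1+1=2, 1+fewest(1)=1+1=2) = 2
fewest(9) = min(1+fewest(8)=1+2=3, 1+fewest(6)=1+2=3, 1+fewest(4)=1+2=3, 1+fewest(2)=1+2=3) = 3
fewest(10) = min(1+fewest(9)=1+3=4, 1+fewest(7)=1+1=2, 1+fewest(5)=1+1=2, 1+fewest(3)=1+1=2) = 2
fewest(11) = min(1+fewest(10)=1+2=3, 1+fewest(8)=1+2=3, 1+fewest(6)=1+2=3, 1+fewest(4)=1+2=3) = 3
fewest(12) = min(1+fewest(11)=1+3=4, 1+fewest(9)=1+3=4, 1+fewest(7)=1+1=2, 1+fewest(5)=1+1=2) = 2
fewest(13) = min(1+fewest(12)=1+2=3, 1+fewest(10)=1+2=3, 1+fewest(8)=1+2=3, 1+fewest(6)=1+2=3) = 3
fewest(14) = min(1+fewest(13)=1+3=4, 1+fewest(11)=1+3=4, 1+fewest(9)=1+3=4, 1+fewest(7)=1+1=2) = 2
fewest(15) = min(1+fewest(14)=1+2=3, 1+fewest(12)=1+2=3, 1+fewest(10)=1+2=3, 1+fewest(8)=1+2=3) = 3
fewest(16) = min(1+fewest(15)=1+3=4, 1+fewest(13)=1+3=4, 1+fewest(11)=1+3=4, 1+fewest(9)=1+3=4) = 4
fewest(17) = min(1+fewest(16)=1+4=5, 1+fewest(14)=1+2=3, 1+fewest(12)=1+2=3, 1+fewest(10)=1+2=3) = 3
fewest(18) = min(1+fewest(17)=1+3=4, 1+fewest(15)=1+3=4, 1+fewest(13)=1+3=4, 1+fewest(11)=1+3=4) = 4
fewest(19) = min(1+fewest(18)=1+4=5, 1+fewest(16)=1+4=5, 1+fewest(14)=1+2=3, 1+fewest(12)=1+2=3) = 3

3


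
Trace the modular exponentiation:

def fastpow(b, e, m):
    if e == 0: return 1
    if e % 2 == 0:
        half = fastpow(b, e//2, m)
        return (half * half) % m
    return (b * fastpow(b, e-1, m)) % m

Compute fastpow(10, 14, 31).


fastpow(10, 14, 31): e is even, compute fastpow(10, 7, 31)
  fastpow(10, 7, 31): e is odd, compute fastpow(10, 6, 31)
    fastpow(10, 6, 31): e is even, compute fastpow(10, 3, 31)
      fastpow(10, 3, 31): e is odd, compute fastpow(10, 2, 31)
        fastpow(10, 2, 31): e is even, compute fastpow(10, 1, 31)
          fastpow(10, 1, 31): e is odd, compute fastpow(10, 0, 31)
          fastpow(10, 0, 31) = 1
          (10 * 1) % 31 = 10
        half=10, (10*10) % 31 = 7
      (10 * 7) % 31 = 8
    half=8, (8*8) % 31 = 2
  (10 * 2) % 31 = 20
half=20, (20*20) % 31 = 28

28


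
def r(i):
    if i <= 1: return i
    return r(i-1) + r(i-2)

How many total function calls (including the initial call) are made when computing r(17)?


Let C(n) = total calls for r(n)
C(0) = 1, C(1) = 1
C(2) = 1 + C(1) + C(0) = 1 + 1 + 1 = 3
C(3) = 1 + C(2) + C(1) = 1 + 3 + 1 = 5
C(4) = 1 + C(3) + C(2) = 1 + 5 + 3 = 9
C(5) = 1 + C(4) + C(3) = 1 + 9 + 5 = 15
C(6) = 1 + C(5) + C(4) = 1 + 15 + 9 = 25
C(7) = 1 + C(6) + C(5) = 1 + 25 + 15 = 41
C(8) = 1 + C(7) + C(6) = 1 + 41 + 25 = 67
C(9) = 1 + C(8) + C(7) = 1 + 67 + 41 = 109
C(10) = 1 + C(9) + C(8) = 1 + 109 + 67 = 177
C(11) = 1 + C(10) + C(9) = 1 + 177 + 109 = 287
C(12) = 1 + C(11) + C(10) = 1 + 287 + 177 = 465
C(13) = 1 + C(12) + C(11) = 1 + 465 + 287 = 753
C(14) = 1 + C(13) + C(12) = 1 + 753 + 465 = 1219
C(15) = 1 + C(14) + C(13) = 1 + 1219 + 753 = 1973
C(16) = 1 + C(15) + C(14) = 1 + 1973 + 1219 = 3193
C(17) = 1 + C(16) + C(15) = 1 + 3193 + 1973 = 5167

5167


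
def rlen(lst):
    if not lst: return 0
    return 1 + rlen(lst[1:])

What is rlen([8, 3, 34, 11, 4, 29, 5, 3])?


rlen([8, 3, 34, 11, 4, 29, 5, 3]) = 1 + rlen([3, 34, 11, 4, 29, 5, 3])
rlen([3, 34, 11, 4, 29, 5, 3]) = 1 + rlen([34, 11, 4, 29, 5, 3])
rlen([34, 11, 4, 29, 5, 3]) = 1 + rlen([11, 4, 29, 5, 3])
rlen([11, 4, 29, 5, 3]) = 1 + rlen([4, 29, 5, 3])
rlen([4, 29, 5, 3]) = 1 + rlen([29, 5, 3])
rlen([29, 5, 3]) = 1 + rlen([5, 3])
rlen([5, 3]) = 1 + rlen([3])
rlen([3]) = 1 + rlen([])
rlen([]) = 0  (base case)
Unwinding: 1 + 1 + 1 + 1 + 1 + 1 + 1 + 1 + 0 = 8

8


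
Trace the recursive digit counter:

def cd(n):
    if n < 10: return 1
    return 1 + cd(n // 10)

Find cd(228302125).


cd(228302125) = 1 + cd(22830212)
cd(22830212) = 1 + cd(2283021)
cd(2283021) = 1 + cd(228302)
cd(228302) = 1 + cd(22830)
cd(22830) = 1 + cd(2283)
cd(2283) = 1 + cd(228)
cd(228) = 1 + cd(22)
cd(22) = 1 + cd(2)
cd(2) = 1  (base case: 2 < 10)
Unwinding: 1 + 1 + 1 + 1 + 1 + 1 + 1 + 1 + 1 = 9

9


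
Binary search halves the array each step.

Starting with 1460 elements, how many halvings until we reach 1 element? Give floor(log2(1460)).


1460 / 2 = 730
730 / 2 = 365
365 / 2 = 182
182 / 2 = 91
91 / 2 = 45
45 / 2 = 22
22 / 2 = 11
11 / 2 = 5
5 / 2 = 2
2 / 2 = 1
Reached 1 after 10 halvings

10


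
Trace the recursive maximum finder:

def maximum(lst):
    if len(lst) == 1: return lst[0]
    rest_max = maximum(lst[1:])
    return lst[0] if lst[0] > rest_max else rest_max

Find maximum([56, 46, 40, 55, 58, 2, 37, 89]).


maximum([56, 46, 40, 55, 58, 2, 37, 89]): compare 56 with maximum([46, 40, 55, 58, 2, 37, 89])
maximum([46, 40, 55, 58, 2, 37, 89]): compare 46 with maximum([40, 55, 58, 2, 37, 89])
maximum([40, 55, 58, 2, 37, 89]): compare 40 with maximum([55, 58, 2, 37, 89])
maximum([55, 58, 2, 37, 89]): compare 55 with maximum([58, 2, 37, 89])
maximum([58, 2, 37, 89]): compare 58 with maximum([2, 37, 89])
maximum([2, 37, 89]): compare 2 with maximum([37, 89])
maximum([37, 89]): compare 37 with maximum([89])
maximum([89]) = 89  (base case)
Compare 37 with 89 -> 89
Compare 2 with 89 -> 89
Compare 58 with 89 -> 89
Compare 55 with 89 -> 89
Compare 40 with 89 -> 89
Compare 46 with 89 -> 89
Compare 56 with 89 -> 89

89


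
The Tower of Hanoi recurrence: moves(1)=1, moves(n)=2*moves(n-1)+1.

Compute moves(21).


moves(21) = 2 * moves(20) + 1
moves(20) = 2 * moves(19) + 1
moves(19) = 2 * moves(18) + 1
moves(18) = 2 * moves(17) + 1
moves(17) = 2 * moves(16) + 1
moves(16) = 2 * moves(15) + 1
moves(15) = 2 * moves(14) + 1
moves(14) = 2 * moves(13) + 1
moves(13) = 2 * moves(12) + 1
moves(12) = 2 * moves(11) + 1
moves(11) = 2 * moves(10) + 1
moves(10) = 2 * moves(9) + 1
moves(9) = 2 * moves(8) + 1
moves(8) = 2 * moves(7) + 1
moves(7) = 2 * moves(6) + 1
moves(6) = 2 * moves(5) + 1
moves(5) = 2 * moves(4) + 1
moves(4) = 2 * moves(3) + 1
moves(3) = 2 * moves(2) + 1
moves(2) = 2 * moves(1) + 1
moves(1) = 1  (base case)
moves(2) = 2 * 1 + 1 = 3
moves(3) = 2 * 3 + 1 = 7
moves(4) = 2 * 7 + 1 = 15
moves(5) = 2 * 15 + 1 = 31
moves(6) = 2 * 31 + 1 = 63
moves(7) = 2 * 63 + 1 = 127
moves(8) = 2 * 127 + 1 = 255
moves(9) = 2 * 255 + 1 = 511
moves(10) = 2 * 511 + 1 = 1023
moves(11) = 2 * 1023 + 1 = 2047
moves(12) = 2 * 2047 + 1 = 4095
moves(13) = 2 * 4095 + 1 = 8191
moves(14) = 2 * 8191 + 1 = 16383
moves(15) = 2 * 16383 + 1 = 32767
moves(16) = 2 * 32767 + 1 = 65535
moves(17) = 2 * 65535 + 1 = 131071
moves(18) = 2 * 131071 + 1 = 262143
moves(19) = 2 * 262143 + 1 = 524287
moves(20) = 2 * 524287 + 1 = 1048575
moves(21) = 2 * 1048575 + 1 = 2097151

2097151


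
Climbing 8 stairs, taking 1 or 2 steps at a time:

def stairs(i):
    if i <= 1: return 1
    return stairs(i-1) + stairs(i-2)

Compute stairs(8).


Building up from base cases:
stairs(0) = 1
stairs(1) = 1
stairs(2) = stairs(1) + stairs(0) = 1 + 1 = 2
stairs(3) = stairs(2) + stairs(1) = 2 + 1 = 3
stairs(4) = stairs(3) + stairs(2) = 3 + 2 = 5
stairs(5) = stairs(4) + stairs(3) = 5 + 3 = 8
stairs(6) = stairs(5) + stairs(4) = 8 + 5 = 13
stairs(7) = stairs(6) + stairs(5) = 13 + 8 = 21
stairs(8) = stairs(7) + stairs(6) = 21 + 13 = 34

34


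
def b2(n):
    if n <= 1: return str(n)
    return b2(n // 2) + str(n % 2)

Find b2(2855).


b2(2855) = b2(1427) + '1'
b2(1427) = b2(713) + '1'
b2(713) = b2(356) + '1'
b2(356) = b2(178) + '0'
b2(178) = b2(89) + '0'
b2(89) = b2(44) + '1'
b2(44) = b2(22) + '0'
b2(22) = b2(11) + '0'
b2(11) = b2(5) + '1'
b2(5) = b2(2) + '1'
b2(2) = b2(1) + '0'
b2(1) = '1'  (base case)
Concatenating: '1' + '0' + '1' + '1' + '0' + '0' + '1' + '0' + '0' + '1' + '1' + '1' = '101100100111'

101100100111


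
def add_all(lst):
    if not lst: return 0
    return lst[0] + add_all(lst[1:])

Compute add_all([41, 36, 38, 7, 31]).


add_all([41, 36, 38, 7, 31]) = 41 + add_all([36, 38, 7, 31])
add_all([36, 38, 7, 31]) = 36 + add_all([38, 7, 31])
add_all([38, 7, 31]) = 38 + add_all([7, 31])
add_all([7, 31]) = 7 + add_all([31])
add_all([31]) = 31 + add_all([])
add_all([]) = 0  (base case)
Total: 41 + 36 + 38 + 7 + 31 + 0 = 153

153


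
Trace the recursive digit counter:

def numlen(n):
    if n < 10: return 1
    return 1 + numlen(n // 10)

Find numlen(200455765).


numlen(200455765) = 1 + numlen(20045576)
numlen(20045576) = 1 + numlen(2004557)
numlen(2004557) = 1 + numlen(200455)
numlen(200455) = 1 + numlen(20045)
numlen(20045) = 1 + numlen(2004)
numlen(2004) = 1 + numlen(200)
numlen(200) = 1 + numlen(20)
numlen(20) = 1 + numlen(2)
numlen(2) = 1  (base case: 2 < 10)
Unwinding: 1 + 1 + 1 + 1 + 1 + 1 + 1 + 1 + 1 = 9

9


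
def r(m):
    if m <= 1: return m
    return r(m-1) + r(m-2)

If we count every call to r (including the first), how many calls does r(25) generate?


Let C(n) = total calls for r(n)
C(0) = 1, C(1) = 1
C(2) = 1 + C(1) + C(0) = 1 + 1 + 1 = 3
C(3) = 1 + C(2) + C(1) = 1 + 3 + 1 = 5
C(4) = 1 + C(3) + C(2) = 1 + 5 + 3 = 9
C(5) = 1 + C(4) + C(3) = 1 + 9 + 5 = 15
C(6) = 1 + C(5) + C(4) = 1 + 15 + 9 = 25
C(7) = 1 + C(6) + C(5) = 1 + 25 + 15 = 41
C(8) = 1 + C(7) + C(6) = 1 + 41 + 25 = 67
C(9) = 1 + C(8) + C(7) = 1 + 67 + 41 = 109
C(10) = 1 + C(9) + C(8) = 1 + 109 + 67 = 177
C(11) = 1 + C(10) + C(9) = 1 + 177 + 109 = 287
C(12) = 1 + C(11) + C(10) = 1 + 287 + 177 = 465
C(13) = 1 + C(12) + C(11) = 1 + 465 + 287 = 753
C(14) = 1 + C(13) + C(12) = 1 + 753 + 465 = 1219
C(15) = 1 + C(14) + C(13) = 1 + 1219 + 753 = 1973
C(16) = 1 + C(15) + C(14) = 1 + 1973 + 1219 = 3193
C(17) = 1 + C(16) + C(15) = 1 + 3193 + 1973 = 5167
C(18) = 1 + C(17) + C(16) = 1 + 5167 + 3193 = 8361
C(19) = 1 + C(18) + C(17) = 1 + 8361 + 5167 = 13529
C(20) = 1 + C(19) + C(18) = 1 + 13529 + 8361 = 21891
C(21) = 1 + C(20) + C(19) = 1 + 21891 + 13529 = 35421
C(22) = 1 + C(21) + C(20) = 1 + 35421 + 21891 = 57313
C(23) = 1 + C(22) + C(21) = 1 + 57313 + 35421 = 92735
C(24) = 1 + C(23) + C(22) = 1 + 92735 + 57313 = 150049
C(25) = 1 + C(24) + C(23) = 1 + 150049 + 92735 = 242785

242785


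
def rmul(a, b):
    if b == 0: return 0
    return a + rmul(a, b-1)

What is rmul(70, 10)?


rmul(70, 10) = 70 + rmul(70, 9)
rmul(70, 9) = 70 + rmul(70, 8)
rmul(70, 8) = 70 + rmul(70, 7)
rmul(70, 7) = 70 + rmul(70, 6)
rmul(70, 6) = 70 + rmul(70, 5)
rmul(70, 5) = 70 + rmul(70, 4)
rmul(70, 4) = 70 + rmul(70, 3)
rmul(70, 3) = 70 + rmul(70, 2)
rmul(70, 2) = 70 + rmul(70, 1)
rmul(70, 1) = 70 + rmul(70, 0)
rmul(70, 0) = 0  (base case)
Total: 70 + 70 + 70 + 70 + 70 + 70 + 70 + 70 + 70 + 70 + 0 = 700

700


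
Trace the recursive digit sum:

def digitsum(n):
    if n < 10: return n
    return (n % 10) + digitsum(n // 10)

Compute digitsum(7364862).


digitsum(7364862) = 2 + digitsum(736486)
digitsum(736486) = 6 + digitsum(73648)
digitsum(73648) = 8 + digitsum(7364)
digitsum(7364) = 4 + digitsum(736)
digitsum(736) = 6 + digitsum(73)
digitsum(73) = 3 + digitsum(7)
digitsum(7) = 7  (base case)
Total: 2 + 6 + 8 + 4 + 6 + 3 + 7 = 36

36


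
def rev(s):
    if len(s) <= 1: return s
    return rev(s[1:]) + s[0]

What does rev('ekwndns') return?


rev('ekwndns') = rev('kwndns') + 'e'
rev('kwndns') = rev('wndns') + 'k'
rev('wndns') = rev('ndns') + 'w'
rev('ndns') = rev('dns') + 'n'
rev('dns') = rev('ns') + 'd'
rev('ns') = rev('s') + 'n'
rev('s') = 's'  (base case)
Concatenating: 's' + 'n' + 'd' + 'n' + 'w' + 'k' + 'e' = 'sndnwke'

sndnwke


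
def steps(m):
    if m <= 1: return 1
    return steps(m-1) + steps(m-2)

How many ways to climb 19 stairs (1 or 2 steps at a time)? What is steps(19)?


Building up from base cases:
steps(0) = 1
steps(1) = 1
steps(2) = steps(1) + steps(0) = 1 + 1 = 2
steps(3) = steps(2) + steps(1) = 2 + 1 = 3
steps(4) = steps(3) + steps(2) = 3 + 2 = 5
steps(5) = steps(4) + steps(3) = 5 + 3 = 8
steps(6) = steps(5) + steps(4) = 8 + 5 = 13
steps(7) = steps(6) + steps(5) = 13 + 8 = 21
steps(8) = steps(7) + steps(6) = 21 + 13 = 34
steps(9) = steps(8) + steps(7) = 34 + 21 = 55
steps(10) = steps(9) + steps(8) = 55 + 34 = 89
steps(11) = steps(10) + steps(9) = 89 + 55 = 144
steps(12) = steps(11) + steps(10) = 144 + 89 = 233
steps(13) = steps(12) + steps(11) = 233 + 144 = 377
steps(14) = steps(13) + steps(12) = 377 + 233 = 610
steps(15) = steps(14) + steps(13) = 610 + 377 = 987
steps(16) = steps(15) + steps(14) = 987 + 610 = 1597
steps(17) = steps(16) + steps(15) = 1597 + 987 = 2584
steps(18) = steps(17) + steps(16) = 2584 + 1597 = 4181
steps(19) = steps(18) + steps(17) = 4181 + 2584 = 6765

6765


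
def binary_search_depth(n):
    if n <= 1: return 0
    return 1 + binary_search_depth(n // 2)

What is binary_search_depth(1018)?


1018 / 2 = 509
509 / 2 = 254
254 / 2 = 127
127 / 2 = 63
63 / 2 = 31
31 / 2 = 15
15 / 2 = 7
7 / 2 = 3
3 / 2 = 1
Reached 1 after 9 halvings

9


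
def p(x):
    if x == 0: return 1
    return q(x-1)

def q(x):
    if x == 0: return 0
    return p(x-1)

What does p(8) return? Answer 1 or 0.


p(8) = q(7)
q(7) = p(6)
p(6) = q(5)
q(5) = p(4)
p(4) = q(3)
q(3) = p(2)
p(2) = q(1)
q(1) = p(0)
p(0) = 1  (base case)
Result: 1

1


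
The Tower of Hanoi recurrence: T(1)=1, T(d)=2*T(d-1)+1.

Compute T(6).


T(6) = 2 * T(5) + 1
T(5) = 2 * T(4) + 1
T(4) = 2 * T(3) + 1
T(3) = 2 * T(2) + 1
T(2) = 2 * T(1) + 1
T(1) = 1  (base case)
T(2) = 2 * 1 + 1 = 3
T(3) = 2 * 3 + 1 = 7
T(4) = 2 * 7 + 1 = 15
T(5) = 2 * 15 + 1 = 31
T(6) = 2 * 31 + 1 = 63

63


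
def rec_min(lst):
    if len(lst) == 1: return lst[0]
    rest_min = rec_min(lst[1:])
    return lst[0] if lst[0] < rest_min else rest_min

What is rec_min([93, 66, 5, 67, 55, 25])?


rec_min([93, 66, 5, 67, 55, 25]): compare 93 with rec_min([66, 5, 67, 55, 25])
rec_min([66, 5, 67, 55, 25]): compare 66 with rec_min([5, 67, 55, 25])
rec_min([5, 67, 55, 25]): compare 5 with rec_min([67, 55, 25])
rec_min([67, 55, 25]): compare 67 with rec_min([55, 25])
rec_min([55, 25]): compare 55 with rec_min([25])
rec_min([25]) = 25  (base case)
Compare 55 with 25 -> 25
Compare 67 with 25 -> 25
Compare 5 with 25 -> 5
Compare 66 with 5 -> 5
Compare 93 with 5 -> 5

5


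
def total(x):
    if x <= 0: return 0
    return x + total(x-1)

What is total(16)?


total(16)
= 16 + 15 + 14 + 13 + 12 + 11 + 10 + 9 + 8 + 7 + 6 + 5 + 4 + 3 + 2 + 1 + total(0)
= 16 + 15 + 14 + 13 + 12 + 11 + 10 + 9 + 8 + 7 + 6 + 5 + 4 + 3 + 2 + 1 + 0
= 136

136


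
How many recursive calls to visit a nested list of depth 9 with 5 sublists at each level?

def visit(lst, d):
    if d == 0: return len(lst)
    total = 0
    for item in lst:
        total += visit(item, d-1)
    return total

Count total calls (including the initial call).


At depth 0 (root): 1 call
At depth 1: each of 1 parents calls visit on 5 children = 5 calls
At depth 2: each of 5 parents calls visit on 5 children = 25 calls
At depth 3: each of 25 parents calls visit on 5 children = 125 calls
At depth 4: each of 125 parents calls visit on 5 children = 625 calls
At depth 5: each of 625 parents calls visit on 5 children = 3125 calls
At depth 6: each of 3125 parents calls visit on 5 children = 15625 calls
At depth 7: each of 15625 parents calls visit on 5 children = 78125 calls
At depth 8: each of 78125 parents calls visit on 5 children = 390625 calls
At depth 9: each of 390625 parents calls visit on 5 children = 1953125 calls
Total: 1 + 5 + 25 + 125 + 625 + 3125 + 15625 + 78125 + 390625 + 1953125 = 2441406

2441406


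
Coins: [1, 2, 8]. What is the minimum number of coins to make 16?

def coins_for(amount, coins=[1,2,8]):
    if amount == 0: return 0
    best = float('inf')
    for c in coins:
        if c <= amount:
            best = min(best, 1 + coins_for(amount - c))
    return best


Building up with DP:
coins_for(0) = 0
coins_for(1) = min(1+coins_for(0)=1+0=1) = 1
coins_for(2) = min(1+coins_for(1)=1+1=2, 1+coins_for(0)=1+0=1) = 1
coins_for(3) = min(1+coins_for(2)=1+1=2, 1+coins_for(1)=1+1=2) = 2
coins_for(4) = min(1+coins_for(3)=1+2=3, 1+coins_for(2)=1+1=2) = 2
coins_for(5) = min(1+coins_for(4)=1+2=3, 1+coins_for(3)=1+2=3) = 3
coins_for(6) = min(1+coins_for(5)=1+3=4, 1+coins_for(4)=1+2=3) = 3
coins_for(7) = min(1+coins_for(6)=1+3=4, 1+coins_for(5)=1+3=4) = 4
coins_for(8) = min(1+coins_for(7)=1+4=5, 1+coins_for(6)=1+3=4, 1+coins_for(0)=1+0=1) = 1
coins_for(9) = min(1+coins_for(8)=1+1=2, 1+coins_for(7)=1+4=5, 1+coins_for(1)=1+1=2) = 2
coins_for(10) = min(1+coins_for(9)=1+2=3, 1+coins_for(8)=1+1=2, 1+coins_for(2)=1+1=2) = 2
coins_for(11) = min(1+coins_for(10)=1+2=3, 1+coins_for(9)=1+2=3, 1+coins_for(3)=1+2=3) = 3
coins_for(12) = min(1+coins_for(11)=1+3=4, 1+coins_for(10)=1+2=3, 1+coins_for(4)=1+2=3) = 3
coins_for(13) = min(1+coins_for(12)=1+3=4, 1+coins_for(11)=1+3=4, 1+coins_for(5)=1+3=4) = 4
coins_for(14) = min(1+coins_for(13)=1+4=5, 1+coins_for(12)=1+3=4, 1+coins_for(6)=1+3=4) = 4
coins_for(15) = min(1+coins_for(14)=1+4=5, 1+coins_for(13)=1+4=5, 1+coins_for(7)=1+4=5) = 5
coins_for(16) = min(1+coins_for(15)=1+5=6, 1+coins_for(14)=1+4=5, 1+coins_for(8)=1+1=2) = 2

2


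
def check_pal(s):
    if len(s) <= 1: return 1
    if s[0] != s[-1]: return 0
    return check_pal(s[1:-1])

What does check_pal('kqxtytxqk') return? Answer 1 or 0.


check_pal('kqxtytxqk'): s[0]='k' == s[-1]='k' -> check check_pal('qxtytxq')
check_pal('qxtytxq'): s[0]='q' == s[-1]='q' -> check check_pal('xtytx')
check_pal('xtytx'): s[0]='x' == s[-1]='x' -> check check_pal('tyt')
check_pal('tyt'): s[0]='t' == s[-1]='t' -> check check_pal('y')
check_pal('y'): len <= 1 -> return 1  (base case)
Result: 1 (palindrome)

1


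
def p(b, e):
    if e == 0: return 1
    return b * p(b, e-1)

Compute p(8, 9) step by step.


p(8, 9)
= 8 * p(8, 8)
= 8 * 8 * p(8, 7)
= 8 * 8 * 8 * p(8, 6)
= 8 * 8 * 8 * 8 * p(8, 5)
= 8 * 8 * 8 * 8 * 8 * p(8, 4)
= 8 * 8 * 8 * 8 * 8 * 8 * p(8, 3)
= 8 * 8 * 8 * 8 * 8 * 8 * 8 * p(8, 2)
= 8 * 8 * 8 * 8 * 8 * 8 * 8 * 8 * p(8, 1)
= 8 * 8 * 8 * 8 * 8 * 8 * 8 * 8 * 8 * p(8, 0)
= 8 * 8 * 8 * 8 * 8 * 8 * 8 * 8 * 8 * 1
= 134217728

134217728


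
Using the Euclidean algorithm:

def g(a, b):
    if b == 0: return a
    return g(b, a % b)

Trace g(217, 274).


g(217, 274) = g(274, 217)
g(274, 217) = g(217, 57)
g(217, 57) = g(57, 46)
g(57, 46) = g(46, 11)
g(46, 11) = g(11, 2)
g(11, 2) = g(2, 1)
g(2, 1) = g(1, 0)
g(1, 0) = 1  (base case)

1


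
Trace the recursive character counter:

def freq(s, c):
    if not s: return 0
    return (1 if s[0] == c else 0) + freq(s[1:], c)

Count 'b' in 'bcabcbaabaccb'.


s[0]='b' == 'b' -> 1
s[0]='c' != 'b' -> 0
s[0]='a' != 'b' -> 0
s[0]='b' == 'b' -> 1
s[0]='c' != 'b' -> 0
s[0]='b' == 'b' -> 1
s[0]='a' != 'b' -> 0
s[0]='a' != 'b' -> 0
s[0]='b' == 'b' -> 1
s[0]='a' != 'b' -> 0
s[0]='c' != 'b' -> 0
s[0]='c' != 'b' -> 0
s[0]='b' == 'b' -> 1
Sum: 1 + 0 + 0 + 1 + 0 + 1 + 0 + 0 + 1 + 0 + 0 + 0 + 1 = 5

5


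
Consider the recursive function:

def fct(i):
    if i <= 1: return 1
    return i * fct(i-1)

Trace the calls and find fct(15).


fct(15)
= 15 * fct(14)
= 15 * 14 * fct(13)
= 15 * 14 * 13 * fct(12)
= 15 * 14 * 13 * 12 * fct(11)
= 15 * 14 * 13 * 12 * 11 * fct(10)
= 15 * 14 * 13 * 12 * 11 * 10 * fct(9)
= 15 * 14 * 13 * 12 * 11 * 10 * 9 * fct(8)
= 15 * 14 * 13 * 12 * 11 * 10 * 9 * 8 * fct(7)
= 15 * 14 * 13 * 12 * 11 * 10 * 9 * 8 * 7 * fct(6)
= 15 * 14 * 13 * 12 * 11 * 10 * 9 * 8 * 7 * 6 * fct(5)
= 15 * 14 * 13 * 12 * 11 * 10 * 9 * 8 * 7 * 6 * 5 * fct(4)
= 15 * 14 * 13 * 12 * 11 * 10 * 9 * 8 * 7 * 6 * 5 * 4 * fct(3)
= 15 * 14 * 13 * 12 * 11 * 10 * 9 * 8 * 7 * 6 * 5 * 4 * 3 * fct(2)
= 15 * 14 * 13 * 12 * 11 * 10 * 9 * 8 * 7 * 6 * 5 * 4 * 3 * 2 * fct(1)
= 15 * 14 * 13 * 12 * 11 * 10 * 9 * 8 * 7 * 6 * 5 * 4 * 3 * 2 * 1
= 1307674368000

1307674368000


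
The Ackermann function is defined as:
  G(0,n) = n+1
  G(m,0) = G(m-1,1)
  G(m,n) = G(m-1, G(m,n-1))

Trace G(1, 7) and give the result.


G(1, 7) = G(0, G(1, 6))
  G(1, 6) = G(0, G(1, 5))
    G(1, 5) = G(0, G(1, 4))
      G(1, 4) = G(0, G(1, 3))
        G(1, 3) = G(0, G(1, 2))
          G(1, 2) = G(0, G(1, 1))
          G(1, 1) = G(0, G(1, 0))
          G(1, 0) = G(0, 1)
          G(0, 1) = 2
            = G(0, 2)
          G(0, 2) = 3
            = G(0, 3)
          G(0, 3) = 4
          = G(0, 4)
          G(0, 4) = 5
        = G(0, 5)
        G(0, 5) = 6
      = G(0, 6)
      G(0, 6) = 7
    = G(0, 7)
    G(0, 7) = 8
  = G(0, 8)
  G(0, 8) = 9
Result: G(1, 7) = 9

9


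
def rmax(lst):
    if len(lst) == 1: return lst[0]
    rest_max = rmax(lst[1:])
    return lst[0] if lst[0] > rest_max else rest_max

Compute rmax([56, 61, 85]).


rmax([56, 61, 85]): compare 56 with rmax([61, 85])
rmax([61, 85]): compare 61 with rmax([85])
rmax([85]) = 85  (base case)
Compare 61 with 85 -> 85
Compare 56 with 85 -> 85

85


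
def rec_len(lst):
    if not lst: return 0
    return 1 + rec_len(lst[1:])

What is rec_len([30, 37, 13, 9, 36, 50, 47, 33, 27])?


rec_len([30, 37, 13, 9, 36, 50, 47, 33, 27]) = 1 + rec_len([37, 13, 9, 36, 50, 47, 33, 27])
rec_len([37, 13, 9, 36, 50, 47, 33, 27]) = 1 + rec_len([13, 9, 36, 50, 47, 33, 27])
rec_len([13, 9, 36, 50, 47, 33, 27]) = 1 + rec_len([9, 36, 50, 47, 33, 27])
rec_len([9, 36, 50, 47, 33, 27]) = 1 + rec_len([36, 50, 47, 33, 27])
rec_len([36, 50, 47, 33, 27]) = 1 + rec_len([50, 47, 33, 27])
rec_len([50, 47, 33, 27]) = 1 + rec_len([47, 33, 27])
rec_len([47, 33, 27]) = 1 + rec_len([33, 27])
rec_len([33, 27]) = 1 + rec_len([27])
rec_len([27]) = 1 + rec_len([])
rec_len([]) = 0  (base case)
Unwinding: 1 + 1 + 1 + 1 + 1 + 1 + 1 + 1 + 1 + 0 = 9

9


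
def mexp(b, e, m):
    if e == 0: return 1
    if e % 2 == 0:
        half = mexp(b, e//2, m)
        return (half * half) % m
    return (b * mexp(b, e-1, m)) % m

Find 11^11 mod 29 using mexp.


mexp(11, 11, 29): e is odd, compute mexp(11, 10, 29)
  mexp(11, 10, 29): e is even, compute mexp(11, 5, 29)
    mexp(11, 5, 29): e is odd, compute mexp(11, 4, 29)
      mexp(11, 4, 29): e is even, compute mexp(11, 2, 29)
        mexp(11, 2, 29): e is even, compute mexp(11, 1, 29)
          mexp(11, 1, 29): e is odd, compute mexp(11, 0, 29)
          mexp(11, 0, 29) = 1
          (11 * 1) % 29 = 11
        half=11, (11*11) % 29 = 5
      half=5, (5*5) % 29 = 25
    (11 * 25) % 29 = 14
  half=14, (14*14) % 29 = 22
(11 * 22) % 29 = 10

10


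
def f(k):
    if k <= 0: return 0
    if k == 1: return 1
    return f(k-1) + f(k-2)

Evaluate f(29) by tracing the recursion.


Computing f(29) bottom-up:
f(0) = 0
f(1) = 1
f(2) = f(1) + f(0) = 1 + 0 = 1
f(3) = f(2) + f(1) = 1 + 1 = 2
f(4) = f(3) + f(2) = 2 + 1 = 3
f(5) = f(4) + f(3) = 3 + 2 = 5
f(6) = f(5) + f(4) = 5 + 3 = 8
f(7) = f(6) + f(5) = 8 + 5 = 13
f(8) = f(7) + f(6) = 13 + 8 = 21
f(9) = f(8) + f(7) = 21 + 13 = 34
f(10) = f(9) + f(8) = 34 + 21 = 55
f(11) = f(10) + f(9) = 55 + 34 = 89
f(12) = f(11) + f(10) = 89 + 55 = 144
f(13) = f(12) + f(11) = 144 + 89 = 233
f(14) = f(13) + f(12) = 233 + 144 = 377
f(15) = f(14) + f(13) = 377 + 233 = 610
f(16) = f(15) + f(14) = 610 + 377 = 987
f(17) = f(16) + f(15) = 987 + 610 = 1597
f(18) = f(17) + f(16) = 1597 + 987 = 2584
f(19) = f(18) + f(17) = 2584 + 1597 = 4181
f(20) = f(19) + f(18) = 4181 + 2584 = 6765
f(21) = f(20) + f(19) = 6765 + 4181 = 10946
f(22) = f(21) + f(20) = 10946 + 6765 = 17711
f(23) = f(22) + f(21) = 17711 + 10946 = 28657
f(24) = f(23) + f(22) = 28657 + 17711 = 46368
f(25) = f(24) + f(23) = 46368 + 28657 = 75025
f(26) = f(25) + f(24) = 75025 + 46368 = 121393
f(27) = f(26) + f(25) = 121393 + 75025 = 196418
f(28) = f(27) + f(26) = 196418 + 121393 = 317811
f(29) = f(28) + f(27) = 317811 + 196418 = 514229

514229


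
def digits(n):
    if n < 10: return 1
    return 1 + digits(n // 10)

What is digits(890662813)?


digits(890662813) = 1 + digits(89066281)
digits(89066281) = 1 + digits(8906628)
digits(8906628) = 1 + digits(890662)
digits(890662) = 1 + digits(89066)
digits(89066) = 1 + digits(8906)
digits(8906) = 1 + digits(890)
digits(890) = 1 + digits(89)
digits(89) = 1 + digits(8)
digits(8) = 1  (base case: 8 < 10)
Unwinding: 1 + 1 + 1 + 1 + 1 + 1 + 1 + 1 + 1 = 9

9


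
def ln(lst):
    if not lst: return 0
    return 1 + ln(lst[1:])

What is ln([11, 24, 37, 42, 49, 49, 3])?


ln([11, 24, 37, 42, 49, 49, 3]) = 1 + ln([24, 37, 42, 49, 49, 3])
ln([24, 37, 42, 49, 49, 3]) = 1 + ln([37, 42, 49, 49, 3])
ln([37, 42, 49, 49, 3]) = 1 + ln([42, 49, 49, 3])
ln([42, 49, 49, 3]) = 1 + ln([49, 49, 3])
ln([49, 49, 3]) = 1 + ln([49, 3])
ln([49, 3]) = 1 + ln([3])
ln([3]) = 1 + ln([])
ln([]) = 0  (base case)
Unwinding: 1 + 1 + 1 + 1 + 1 + 1 + 1 + 0 = 7

7


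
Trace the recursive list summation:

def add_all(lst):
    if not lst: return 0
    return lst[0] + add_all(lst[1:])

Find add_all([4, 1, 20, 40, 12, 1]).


add_all([4, 1, 20, 40, 12, 1]) = 4 + add_all([1, 20, 40, 12, 1])
add_all([1, 20, 40, 12, 1]) = 1 + add_all([20, 40, 12, 1])
add_all([20, 40, 12, 1]) = 20 + add_all([40, 12, 1])
add_all([40, 12, 1]) = 40 + add_all([12, 1])
add_all([12, 1]) = 12 + add_all([1])
add_all([1]) = 1 + add_all([])
add_all([]) = 0  (base case)
Total: 4 + 1 + 20 + 40 + 12 + 1 + 0 = 78

78


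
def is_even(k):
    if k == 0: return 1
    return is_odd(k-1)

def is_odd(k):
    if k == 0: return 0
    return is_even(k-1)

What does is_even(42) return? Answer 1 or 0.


is_even(42) = is_odd(41)
is_odd(41) = is_even(40)
is_even(40) = is_odd(39)
is_odd(39) = is_even(38)
is_even(38) = is_odd(37)
is_odd(37) = is_even(36)
is_even(36) = is_odd(35)
is_odd(35) = is_even(34)
is_even(34) = is_odd(33)
is_odd(33) = is_even(32)
is_even(32) = is_odd(31)
is_odd(31) = is_even(30)
is_even(30) = is_odd(29)
is_odd(29) = is_even(28)
is_even(28) = is_odd(27)
is_odd(27) = is_even(26)
is_even(26) = is_odd(25)
is_odd(25) = is_even(24)
is_even(24) = is_odd(23)
is_odd(23) = is_even(22)
is_even(22) = is_odd(21)
is_odd(21) = is_even(20)
is_even(20) = is_odd(19)
is_odd(19) = is_even(18)
is_even(18) = is_odd(17)
is_odd(17) = is_even(16)
is_even(16) = is_odd(15)
is_odd(15) = is_even(14)
is_even(14) = is_odd(13)
is_odd(13) = is_even(12)
is_even(12) = is_odd(11)
is_odd(11) = is_even(10)
is_even(10) = is_odd(9)
is_odd(9) = is_even(8)
is_even(8) = is_odd(7)
is_odd(7) = is_even(6)
is_even(6) = is_odd(5)
is_odd(5) = is_even(4)
is_even(4) = is_odd(3)
is_odd(3) = is_even(2)
is_even(2) = is_odd(1)
is_odd(1) = is_even(0)
is_even(0) = 1  (base case)
Result: 1

1


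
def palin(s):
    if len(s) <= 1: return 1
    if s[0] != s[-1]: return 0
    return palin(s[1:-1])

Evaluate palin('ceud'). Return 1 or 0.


palin('ceud'): s[0]='c' != s[-1]='d' -> return 0
Result: 0 (not a palindrome)

0


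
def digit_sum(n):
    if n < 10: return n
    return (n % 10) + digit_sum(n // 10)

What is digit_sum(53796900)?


digit_sum(53796900) = 0 + digit_sum(5379690)
digit_sum(5379690) = 0 + digit_sum(537969)
digit_sum(537969) = 9 + digit_sum(53796)
digit_sum(53796) = 6 + digit_sum(5379)
digit_sum(5379) = 9 + digit_sum(537)
digit_sum(537) = 7 + digit_sum(53)
digit_sum(53) = 3 + digit_sum(5)
digit_sum(5) = 5  (base case)
Total: 0 + 0 + 9 + 6 + 9 + 7 + 3 + 5 = 39

39


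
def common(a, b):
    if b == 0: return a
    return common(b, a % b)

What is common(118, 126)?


common(118, 126) = common(126, 118)
common(126, 118) = common(118, 8)
common(118, 8) = common(8, 6)
common(8, 6) = common(6, 2)
common(6, 2) = common(2, 0)
common(2, 0) = 2  (base case)

2


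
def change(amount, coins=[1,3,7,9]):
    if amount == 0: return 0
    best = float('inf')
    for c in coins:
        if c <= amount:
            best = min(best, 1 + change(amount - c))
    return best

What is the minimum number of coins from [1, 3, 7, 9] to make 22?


Building up with DP:
change(0) = 0
change(1) = min(1+change(0)=1+0=1) = 1
change(2) = min(1+change(1)=1+1=2) = 2
change(3) = min(1+change(2)=1+2=3, 1+change(0)=1+0=1) = 1
change(4) = min(1+change(3)=1+1=2, 1+change(1)=1+1=2) = 2
change(5) = min(1+change(4)=1+2=3, 1+change(2)=1+2=3) = 3
change(6) = min(1+change(5)=1+3=4, 1+change(3)=1+1=2) = 2
change(7) = min(1+change(6)=1+2=3, 1+change(4)=1+2=3, 1+change(0)=1+0=1) = 1
change(8) = min(1+change(7)=1+1=2, 1+change(5)=1+3=4, 1+change(1)=1+1=2) = 2
change(9) = min(1+change(8)=1+2=3, 1+change(6)=1+2=3, 1+change(2)=1+2=3, 1+change(0)=1+0=1) = 1
change(10) = min(1+change(9)=1+1=2, 1+change(7)=1+1=2, 1+change(3)=1+1=2, 1+change(1)=1+1=2) = 2
change(11) = min(1+change(10)=1+2=3, 1+change(8)=1+2=3, 1+change(4)=1+2=3, 1+change(2)=1+2=3) = 3
change(12) = min(1+change(11)=1+3=4, 1+change(9)=1+1=2, 1+change(5)=1+3=4, 1+change(3)=1+1=2) = 2
change(13) = min(1+change(12)=1+2=3, 1+change(10)=1+2=3, 1+change(6)=1+2=3, 1+change(4)=1+2=3) = 3
change(14) = min(1+change(13)=1+3=4, 1+change(11)=1+3=4, 1+change(7)=1+1=2, 1+change(5)=1+3=4) = 2
change(15) = min(1+change(14)=1+2=3, 1+change(12)=1+2=3, 1+change(8)=1+2=3, 1+change(6)=1+2=3) = 3
change(16) = min(1+change(15)=1+3=4, 1+change(13)=1+3=4, 1+change(9)=1+1=2, 1+change(7)=1+1=2) = 2
change(17) = min(1+change(16)=1+2=3, 1+change(14)=1+2=3, 1+change(10)=1+2=3, 1+change(8)=1+2=3) = 3
change(18) = min(1+change(17)=1+3=4, 1+change(15)=1+3=4, 1+change(11)=1+3=4, 1+change(9)=1+1=2) = 2
change(19) = min(1+change(18)=1+2=3, 1+change(16)=1+2=3, 1+change(12)=1+2=3, 1+change(10)=1+2=3) = 3
change(20) = min(1+change(19)=1+3=4, 1+change(17)=1+3=4, 1+change(13)=1+3=4, 1+change(11)=1+3=4) = 4
change(21) = min(1+change(20)=1+4=5, 1+change(18)=1+2=3, 1+change(14)=1+2=3, 1+change(12)=1+2=3) = 3
change(22) = min(1+change(21)=1+3=4, 1+change(19)=1+3=4, 1+change(15)=1+3=4, 1+change(13)=1+3=4) = 4

4


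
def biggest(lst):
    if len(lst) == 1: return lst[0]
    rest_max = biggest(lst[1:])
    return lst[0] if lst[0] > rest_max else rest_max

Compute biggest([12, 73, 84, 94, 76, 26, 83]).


biggest([12, 73, 84, 94, 76, 26, 83]): compare 12 with biggest([73, 84, 94, 76, 26, 83])
biggest([73, 84, 94, 76, 26, 83]): compare 73 with biggest([84, 94, 76, 26, 83])
biggest([84, 94, 76, 26, 83]): compare 84 with biggest([94, 76, 26, 83])
biggest([94, 76, 26, 83]): compare 94 with biggest([76, 26, 83])
biggest([76, 26, 83]): compare 76 with biggest([26, 83])
biggest([26, 83]): compare 26 with biggest([83])
biggest([83]) = 83  (base case)
Compare 26 with 83 -> 83
Compare 76 with 83 -> 83
Compare 94 with 83 -> 94
Compare 84 with 94 -> 94
Compare 73 with 94 -> 94
Compare 12 with 94 -> 94

94


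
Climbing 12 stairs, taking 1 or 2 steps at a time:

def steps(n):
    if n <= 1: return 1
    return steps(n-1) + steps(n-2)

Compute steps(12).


Building up from base cases:
steps(0) = 1
steps(1) = 1
steps(2) = steps(1) + steps(0) = 1 + 1 = 2
steps(3) = steps(2) + steps(1) = 2 + 1 = 3
steps(4) = steps(3) + steps(2) = 3 + 2 = 5
steps(5) = steps(4) + steps(3) = 5 + 3 = 8
steps(6) = steps(5) + steps(4) = 8 + 5 = 13
steps(7) = steps(6) + steps(5) = 13 + 8 = 21
steps(8) = steps(7) + steps(6) = 21 + 13 = 34
steps(9) = steps(8) + steps(7) = 34 + 21 = 55
steps(10) = steps(9) + steps(8) = 55 + 34 = 89
steps(11) = steps(10) + steps(9) = 89 + 55 = 144
steps(12) = steps(11) + steps(10) = 144 + 89 = 233

233


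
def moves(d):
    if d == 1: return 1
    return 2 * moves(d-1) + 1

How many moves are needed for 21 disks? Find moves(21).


moves(21) = 2 * moves(20) + 1
moves(20) = 2 * moves(19) + 1
moves(19) = 2 * moves(18) + 1
moves(18) = 2 * moves(17) + 1
moves(17) = 2 * moves(16) + 1
moves(16) = 2 * moves(15) + 1
moves(15) = 2 * moves(14) + 1
moves(14) = 2 * moves(13) + 1
moves(13) = 2 * moves(12) + 1
moves(12) = 2 * moves(11) + 1
moves(11) = 2 * moves(10) + 1
moves(10) = 2 * moves(9) + 1
moves(9) = 2 * moves(8) + 1
moves(8) = 2 * moves(7) + 1
moves(7) = 2 * moves(6) + 1
moves(6) = 2 * moves(5) + 1
moves(5) = 2 * moves(4) + 1
moves(4) = 2 * moves(3) + 1
moves(3) = 2 * moves(2) + 1
moves(2) = 2 * moves(1) + 1
moves(1) = 1  (base case)
moves(2) = 2 * 1 + 1 = 3
moves(3) = 2 * 3 + 1 = 7
moves(4) = 2 * 7 + 1 = 15
moves(5) = 2 * 15 + 1 = 31
moves(6) = 2 * 31 + 1 = 63
moves(7) = 2 * 63 + 1 = 127
moves(8) = 2 * 127 + 1 = 255
moves(9) = 2 * 255 + 1 = 511
moves(10) = 2 * 511 + 1 = 1023
moves(11) = 2 * 1023 + 1 = 2047
moves(12) = 2 * 2047 + 1 = 4095
moves(13) = 2 * 4095 + 1 = 8191
moves(14) = 2 * 8191 + 1 = 16383
moves(15) = 2 * 16383 + 1 = 32767
moves(16) = 2 * 32767 + 1 = 65535
moves(17) = 2 * 65535 + 1 = 131071
moves(18) = 2 * 131071 + 1 = 262143
moves(19) = 2 * 262143 + 1 = 524287
moves(20) = 2 * 524287 + 1 = 1048575
moves(21) = 2 * 1048575 + 1 = 2097151

2097151


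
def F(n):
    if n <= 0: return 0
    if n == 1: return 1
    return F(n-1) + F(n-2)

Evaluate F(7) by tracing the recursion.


Computing F(7) bottom-up:
F(0) = 0
F(1) = 1
F(2) = F(1) + F(0) = 1 + 0 = 1
F(3) = F(2) + F(1) = 1 + 1 = 2
F(4) = F(3) + F(2) = 2 + 1 = 3
F(5) = F(4) + F(3) = 3 + 2 = 5
F(6) = F(5) + F(4) = 5 + 3 = 8
F(7) = F(6) + F(5) = 8 + 5 = 13

13


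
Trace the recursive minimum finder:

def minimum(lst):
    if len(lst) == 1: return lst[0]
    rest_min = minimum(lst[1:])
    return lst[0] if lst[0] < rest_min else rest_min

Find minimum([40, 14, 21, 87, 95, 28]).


minimum([40, 14, 21, 87, 95, 28]): compare 40 with minimum([14, 21, 87, 95, 28])
minimum([14, 21, 87, 95, 28]): compare 14 with minimum([21, 87, 95, 28])
minimum([21, 87, 95, 28]): compare 21 with minimum([87, 95, 28])
minimum([87, 95, 28]): compare 87 with minimum([95, 28])
minimum([95, 28]): compare 95 with minimum([28])
minimum([28]) = 28  (base case)
Compare 95 with 28 -> 28
Compare 87 with 28 -> 28
Compare 21 with 28 -> 21
Compare 14 with 21 -> 14
Compare 40 with 14 -> 14

14


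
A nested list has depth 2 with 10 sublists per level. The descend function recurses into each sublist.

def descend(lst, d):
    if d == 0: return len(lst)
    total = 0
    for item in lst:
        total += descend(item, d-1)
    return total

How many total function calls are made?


At depth 0 (root): 1 call
At depth 1: each of 1 parents calls descend on 10 children = 10 calls
At depth 2: each of 10 parents calls descend on 10 children = 100 calls
Total: 1 + 10 + 100 = 111

111


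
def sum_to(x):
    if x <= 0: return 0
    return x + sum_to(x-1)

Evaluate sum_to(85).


sum_to(85)
= 85 + 84 + 83 + 82 + 81 + 80 + 79 + 78 + 77 + 76 + 75 + 74 + 73 + 72 + 71 + 70 + 69 + 68 + 67 + 66 + 65 + 64 + 63 + 62 + 61 + 60 + 59 + 58 + 57 + 56 + 55 + 54 + 53 + 52 + 51 + 50 + 49 + 48 + 47 + 46 + 45 + 44 + 43 + 42 + 41 + 40 + 39 + 38 + 37 + 36 + 35 + 34 + 33 + 32 + 31 + 30 + 29 + 28 + 27 + 26 + 25 + 24 + 23 + 22 + 21 + 20 + 19 + 18 + 17 + 16 + 15 + 14 + 13 + 12 + 11 + 10 + 9 + 8 + 7 + 6 + 5 + 4 + 3 + 2 + 1 + sum_to(0)
= 85 + 84 + 83 + 82 + 81 + 80 + 79 + 78 + 77 + 76 + 75 + 74 + 73 + 72 + 71 + 70 + 69 + 68 + 67 + 66 + 65 + 64 + 63 + 62 + 61 + 60 + 59 + 58 + 57 + 56 + 55 + 54 + 53 + 52 + 51 + 50 + 49 + 48 + 47 + 46 + 45 + 44 + 43 + 42 + 41 + 40 + 39 + 38 + 37 + 36 + 35 + 34 + 33 + 32 + 31 + 30 + 29 + 28 + 27 + 26 + 25 + 24 + 23 + 22 + 21 + 20 + 19 + 18 + 17 + 16 + 15 + 14 + 13 + 12 + 11 + 10 + 9 + 8 + 7 + 6 + 5 + 4 + 3 + 2 + 1 + 0
= 3655

3655
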